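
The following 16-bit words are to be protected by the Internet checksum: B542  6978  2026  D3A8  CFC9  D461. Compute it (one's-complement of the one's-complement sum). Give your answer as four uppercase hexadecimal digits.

494A

One's-complement addition (fold any carry out of bit 15 back into bit 0):
  0xB542 + 0x6978 = 0x11EBA → wrap carry → 0x1EBB
  0x1EBB + 0x2026 = 0x03EE1
  0x3EE1 + 0xD3A8 = 0x11289 → wrap carry → 0x128A
  0x128A + 0xCFC9 = 0x0E253
  0xE253 + 0xD461 = 0x1B6B4 → wrap carry → 0xB6B5
One's-complement sum = 0xB6B5.
Checksum = ~0xB6B5 & 0xFFFF = 0x494A.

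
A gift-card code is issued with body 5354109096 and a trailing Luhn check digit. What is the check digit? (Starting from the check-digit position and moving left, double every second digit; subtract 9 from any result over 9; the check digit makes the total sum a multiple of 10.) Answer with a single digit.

Partial digits right→left: 6 9 0 9 0 1 4 5 3 5
Double every second digit counting from the check-digit position (so the 1st, 3rd, 5th, ... of the partial from the right).
  doubled (with −9 where >9): 3 0 0 8 6 → sum 17
  kept as-is: 9 9 1 5 5 → sum 29
Total = 17 + 29 = 46.
Check digit = (10 − (46 mod 10)) mod 10 = 4.

4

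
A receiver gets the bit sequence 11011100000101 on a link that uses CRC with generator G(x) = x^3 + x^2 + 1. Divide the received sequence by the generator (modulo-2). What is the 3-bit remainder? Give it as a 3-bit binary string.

Modulo-2 division of 11011100000101 by 1101:
  pos 0: 1101 XOR 1101 = 0000
  pos 4: 1100 XOR 1101 = 0001
  pos 7: 1000 XOR 1101 = 0101
  pos 8: 1011 XOR 1101 = 0110
  pos 9: 1100 XOR 1101 = 0001
Remainder = 011 (nonzero — an error is detected).

011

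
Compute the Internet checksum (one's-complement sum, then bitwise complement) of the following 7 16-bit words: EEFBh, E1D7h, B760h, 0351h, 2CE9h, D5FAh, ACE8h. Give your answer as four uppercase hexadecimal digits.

C4AD

One's-complement addition (fold any carry out of bit 15 back into bit 0):
  0xEEFB + 0xE1D7 = 0x1D0D2 → wrap carry → 0xD0D3
  0xD0D3 + 0xB760 = 0x18833 → wrap carry → 0x8834
  0x8834 + 0x0351 = 0x08B85
  0x8B85 + 0x2CE9 = 0x0B86E
  0xB86E + 0xD5FA = 0x18E68 → wrap carry → 0x8E69
  0x8E69 + 0xACE8 = 0x13B51 → wrap carry → 0x3B52
One's-complement sum = 0x3B52.
Checksum = ~0x3B52 & 0xFFFF = 0xC4AD.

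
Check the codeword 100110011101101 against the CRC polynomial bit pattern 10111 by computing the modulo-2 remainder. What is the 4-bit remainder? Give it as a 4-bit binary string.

Modulo-2 division of 100110011101101 by 10111:
  pos 0: 10011 XOR 10111 = 00100
  pos 2: 10000 XOR 10111 = 00111
  pos 4: 11111 XOR 10111 = 01000
  pos 5: 10001 XOR 10111 = 00110
  pos 7: 11001 XOR 10111 = 01110
  pos 8: 11101 XOR 10111 = 01010
  pos 9: 10100 XOR 10111 = 00011
Remainder = 0111 (nonzero — an error is detected).

0111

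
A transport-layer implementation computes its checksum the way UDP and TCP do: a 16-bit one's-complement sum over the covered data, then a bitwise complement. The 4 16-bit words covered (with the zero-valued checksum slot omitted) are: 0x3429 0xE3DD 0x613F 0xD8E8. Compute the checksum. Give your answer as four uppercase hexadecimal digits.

One's-complement addition (fold any carry out of bit 15 back into bit 0):
  0x3429 + 0xE3DD = 0x11806 → wrap carry → 0x1807
  0x1807 + 0x613F = 0x07946
  0x7946 + 0xD8E8 = 0x1522E → wrap carry → 0x522F
One's-complement sum = 0x522F.
Checksum = ~0x522F & 0xFFFF = 0xADD0.

ADD0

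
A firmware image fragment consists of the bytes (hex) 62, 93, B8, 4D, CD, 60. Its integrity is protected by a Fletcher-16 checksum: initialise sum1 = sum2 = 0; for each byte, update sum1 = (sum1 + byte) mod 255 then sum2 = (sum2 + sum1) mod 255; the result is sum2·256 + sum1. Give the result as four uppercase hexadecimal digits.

F62A

Running sums (mod 255):
  after byte 0 (62): sum1=98, sum2=98
  after byte 1 (93): sum1=245, sum2=88
  after byte 2 (B8): sum1=174, sum2=7
  after byte 3 (4D): sum1=251, sum2=3
  after byte 4 (CD): sum1=201, sum2=204
  after byte 5 (60): sum1=42, sum2=246
Checksum = sum2·256 + sum1 = 246·256 + 42 = 63018 = 0xF62A.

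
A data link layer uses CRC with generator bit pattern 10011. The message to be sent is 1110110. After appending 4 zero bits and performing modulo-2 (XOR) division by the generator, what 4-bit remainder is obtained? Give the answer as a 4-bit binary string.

Append 4 zeros: 11101100000. Divide by 10011 (XOR where the leading bit is 1):
  pos 0: 11101 XOR 10011 = 01110
  pos 1: 11101 XOR 10011 = 01110
  pos 2: 11100 XOR 10011 = 01111
  pos 3: 11110 XOR 10011 = 01101
  pos 4: 11010 XOR 10011 = 01001
  pos 5: 10010 XOR 10011 = 00001
Remainder (last 4 bits) = 0010. This is the CRC / FCS.

0010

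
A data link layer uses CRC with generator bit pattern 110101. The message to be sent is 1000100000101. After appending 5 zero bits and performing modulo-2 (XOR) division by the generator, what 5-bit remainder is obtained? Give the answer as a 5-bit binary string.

Append 5 zeros: 100010000010100000. Divide by 110101 (XOR where the leading bit is 1):
  pos 0: 100010 XOR 110101 = 010111
  pos 1: 101110 XOR 110101 = 011011
  pos 2: 110110 XOR 110101 = 000011
  pos 6: 110010 XOR 110101 = 000111
  pos 9: 111100 XOR 110101 = 001001
  pos 11: 100100 XOR 110101 = 010001
  pos 12: 100010 XOR 110101 = 010111
Remainder (last 5 bits) = 10111. This is the CRC / FCS.

10111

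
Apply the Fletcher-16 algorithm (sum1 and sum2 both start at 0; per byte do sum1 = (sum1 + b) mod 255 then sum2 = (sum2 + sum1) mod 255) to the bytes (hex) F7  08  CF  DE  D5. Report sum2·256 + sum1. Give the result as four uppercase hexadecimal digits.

Running sums (mod 255):
  after byte 0 (F7): sum1=247, sum2=247
  after byte 1 (08): sum1=0, sum2=247
  after byte 2 (CF): sum1=207, sum2=199
  after byte 3 (DE): sum1=174, sum2=118
  after byte 4 (D5): sum1=132, sum2=250
Checksum = sum2·256 + sum1 = 250·256 + 132 = 64132 = 0xFA84.

FA84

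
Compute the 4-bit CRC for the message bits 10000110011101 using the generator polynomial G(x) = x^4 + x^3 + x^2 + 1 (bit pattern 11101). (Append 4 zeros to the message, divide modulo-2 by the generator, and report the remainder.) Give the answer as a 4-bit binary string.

Append 4 zeros: 100001100111010000. Divide by 11101 (XOR where the leading bit is 1):
  pos 0: 10000 XOR 11101 = 01101
  pos 1: 11011 XOR 11101 = 00110
  pos 3: 11010 XOR 11101 = 00111
  pos 5: 11101 XOR 11101 = 00000
  pos 10: 11010 XOR 11101 = 00111
  pos 12: 11100 XOR 11101 = 00001
Remainder (last 4 bits) = 0010. This is the CRC / FCS.

0010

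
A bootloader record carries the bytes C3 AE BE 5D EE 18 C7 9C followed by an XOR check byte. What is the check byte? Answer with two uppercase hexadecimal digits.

XOR the bytes together:
  start with 0xC3
  0xC3 ⊕ 0xAE = 0x6D
  0x6D ⊕ 0xBE = 0xD3
  0xD3 ⊕ 0x5D = 0x8E
  0x8E ⊕ 0xEE = 0x60
  0x60 ⊕ 0x18 = 0x78
  0x78 ⊕ 0xC7 = 0xBF
  0xBF ⊕ 0x9C = 0x23

23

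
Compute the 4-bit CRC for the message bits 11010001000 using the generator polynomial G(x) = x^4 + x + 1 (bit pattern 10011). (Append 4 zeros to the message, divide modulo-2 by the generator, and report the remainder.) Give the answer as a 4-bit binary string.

Append 4 zeros: 110100010000000. Divide by 10011 (XOR where the leading bit is 1):
  pos 0: 11010 XOR 10011 = 01001
  pos 1: 10010 XOR 10011 = 00001
  pos 5: 10100 XOR 10011 = 00111
  pos 7: 11100 XOR 10011 = 01111
  pos 8: 11110 XOR 10011 = 01101
  pos 9: 11010 XOR 10011 = 01001
  pos 10: 10010 XOR 10011 = 00001
Remainder (last 4 bits) = 0001. This is the CRC / FCS.

0001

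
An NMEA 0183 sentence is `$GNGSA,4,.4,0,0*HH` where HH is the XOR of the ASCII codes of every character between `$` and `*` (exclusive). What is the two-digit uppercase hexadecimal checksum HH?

72

XOR the ASCII codes of the payload characters:
  'G' = 0x47 → acc = 0x47
  'N' = 0x4E → acc = 0x09
  'G' = 0x47 → acc = 0x4E
  'S' = 0x53 → acc = 0x1D
  'A' = 0x41 → acc = 0x5C
  ',' = 0x2C → acc = 0x70
  '4' = 0x34 → acc = 0x44
  ',' = 0x2C → acc = 0x68
  '.' = 0x2E → acc = 0x46
  '4' = 0x34 → acc = 0x72
  ',' = 0x2C → acc = 0x5E
  '0' = 0x30 → acc = 0x6E
  ',' = 0x2C → acc = 0x42
  '0' = 0x30 → acc = 0x72
Checksum = 0x72.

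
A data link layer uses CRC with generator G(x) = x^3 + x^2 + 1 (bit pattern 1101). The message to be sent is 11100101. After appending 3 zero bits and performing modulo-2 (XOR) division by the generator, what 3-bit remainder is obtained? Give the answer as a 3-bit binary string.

101

Append 3 zeros: 11100101000. Divide by 1101 (XOR where the leading bit is 1):
  pos 0: 1110 XOR 1101 = 0011
  pos 2: 1101 XOR 1101 = 0000
  pos 7: 1000 XOR 1101 = 0101
Remainder (last 3 bits) = 101. This is the CRC / FCS.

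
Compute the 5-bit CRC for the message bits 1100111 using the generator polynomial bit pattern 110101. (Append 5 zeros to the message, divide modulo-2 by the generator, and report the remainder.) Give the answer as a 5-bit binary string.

Append 5 zeros: 110011100000. Divide by 110101 (XOR where the leading bit is 1):
  pos 0: 110011 XOR 110101 = 000110
  pos 3: 110100 XOR 110101 = 000001
Remainder (last 5 bits) = 01000. This is the CRC / FCS.

01000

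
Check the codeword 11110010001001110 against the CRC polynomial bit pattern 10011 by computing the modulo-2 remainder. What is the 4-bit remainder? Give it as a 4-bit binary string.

0010

Modulo-2 division of 11110010001001110 by 10011:
  pos 0: 11110 XOR 10011 = 01101
  pos 1: 11010 XOR 10011 = 01001
  pos 2: 10011 XOR 10011 = 00000
  pos 10: 10011 XOR 10011 = 00000
Remainder = 0010 (nonzero — an error is detected).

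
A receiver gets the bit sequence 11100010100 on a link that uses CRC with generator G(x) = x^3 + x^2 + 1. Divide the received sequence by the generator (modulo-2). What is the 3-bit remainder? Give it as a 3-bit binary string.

Modulo-2 division of 11100010100 by 1101:
  pos 0: 1110 XOR 1101 = 0011
  pos 2: 1100 XOR 1101 = 0001
  pos 5: 1101 XOR 1101 = 0000
Remainder = 000 (zero — the frame passes the CRC check).

000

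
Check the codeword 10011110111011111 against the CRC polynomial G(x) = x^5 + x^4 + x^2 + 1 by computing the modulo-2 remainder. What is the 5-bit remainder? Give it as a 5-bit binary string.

00111

Modulo-2 division of 10011110111011111 by 110101:
  pos 0: 100111 XOR 110101 = 010010
  pos 1: 100101 XOR 110101 = 010000
  pos 2: 100000 XOR 110101 = 010101
  pos 3: 101011 XOR 110101 = 011110
  pos 4: 111101 XOR 110101 = 001000
  pos 6: 100010 XOR 110101 = 010111
  pos 7: 101111 XOR 110101 = 011010
  pos 8: 110101 XOR 110101 = 000000
Remainder = 00111 (nonzero — an error is detected).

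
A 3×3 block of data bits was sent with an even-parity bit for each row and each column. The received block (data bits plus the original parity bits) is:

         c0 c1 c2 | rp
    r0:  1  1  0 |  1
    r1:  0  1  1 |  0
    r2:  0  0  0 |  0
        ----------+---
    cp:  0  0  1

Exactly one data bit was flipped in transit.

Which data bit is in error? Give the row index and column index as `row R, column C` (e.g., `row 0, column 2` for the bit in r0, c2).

Recompute each row's even parity and compare to rp:
  r0: data parity 0, sent rp 1 → mismatch
  r1: data parity 0, sent rp 0 → ok
  r2: data parity 0, sent rp 0 → ok
Recompute each column's even parity and compare to cp:
  c0: data parity 1, sent cp 0 → mismatch
  c1: data parity 0, sent cp 0 → ok
  c2: data parity 1, sent cp 1 → ok
Exactly one row (r0) and one column (c0) fail → the flipped bit is at their intersection.

row 0, column 0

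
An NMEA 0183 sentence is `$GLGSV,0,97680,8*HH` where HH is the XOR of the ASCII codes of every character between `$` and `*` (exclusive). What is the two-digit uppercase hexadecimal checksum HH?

5D

XOR the ASCII codes of the payload characters:
  'G' = 0x47 → acc = 0x47
  'L' = 0x4C → acc = 0x0B
  'G' = 0x47 → acc = 0x4C
  'S' = 0x53 → acc = 0x1F
  'V' = 0x56 → acc = 0x49
  ',' = 0x2C → acc = 0x65
  '0' = 0x30 → acc = 0x55
  ',' = 0x2C → acc = 0x79
  '9' = 0x39 → acc = 0x40
  '7' = 0x37 → acc = 0x77
  '6' = 0x36 → acc = 0x41
  '8' = 0x38 → acc = 0x79
  '0' = 0x30 → acc = 0x49
  ',' = 0x2C → acc = 0x65
  '8' = 0x38 → acc = 0x5D
Checksum = 0x5D.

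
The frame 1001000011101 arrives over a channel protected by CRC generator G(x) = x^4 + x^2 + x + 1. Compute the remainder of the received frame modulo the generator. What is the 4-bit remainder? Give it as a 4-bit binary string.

Modulo-2 division of 1001000011101 by 10111:
  pos 0: 10010 XOR 10111 = 00101
  pos 2: 10100 XOR 10111 = 00011
  pos 5: 11011 XOR 10111 = 01100
  pos 6: 11001 XOR 10111 = 01110
  pos 7: 11100 XOR 10111 = 01011
  pos 8: 10111 XOR 10111 = 00000
Remainder = 0000 (zero — the frame passes the CRC check).

0000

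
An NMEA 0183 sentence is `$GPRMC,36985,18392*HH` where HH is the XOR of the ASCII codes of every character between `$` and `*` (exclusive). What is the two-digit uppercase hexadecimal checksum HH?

4B

XOR the ASCII codes of the payload characters:
  'G' = 0x47 → acc = 0x47
  'P' = 0x50 → acc = 0x17
  'R' = 0x52 → acc = 0x45
  'M' = 0x4D → acc = 0x08
  'C' = 0x43 → acc = 0x4B
  ',' = 0x2C → acc = 0x67
  '3' = 0x33 → acc = 0x54
  '6' = 0x36 → acc = 0x62
  '9' = 0x39 → acc = 0x5B
  '8' = 0x38 → acc = 0x63
  '5' = 0x35 → acc = 0x56
  ',' = 0x2C → acc = 0x7A
  '1' = 0x31 → acc = 0x4B
  '8' = 0x38 → acc = 0x73
  '3' = 0x33 → acc = 0x40
  '9' = 0x39 → acc = 0x79
  '2' = 0x32 → acc = 0x4B
Checksum = 0x4B.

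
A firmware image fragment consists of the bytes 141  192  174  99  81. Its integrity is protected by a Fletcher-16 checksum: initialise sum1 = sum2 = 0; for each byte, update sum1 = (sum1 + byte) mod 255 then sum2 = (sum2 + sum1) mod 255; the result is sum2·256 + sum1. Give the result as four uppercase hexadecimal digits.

Running sums (mod 255):
  after byte 0 (141): sum1=141, sum2=141
  after byte 1 (192): sum1=78, sum2=219
  after byte 2 (174): sum1=252, sum2=216
  after byte 3 (99): sum1=96, sum2=57
  after byte 4 (81): sum1=177, sum2=234
Checksum = sum2·256 + sum1 = 234·256 + 177 = 60081 = 0xEAB1.

EAB1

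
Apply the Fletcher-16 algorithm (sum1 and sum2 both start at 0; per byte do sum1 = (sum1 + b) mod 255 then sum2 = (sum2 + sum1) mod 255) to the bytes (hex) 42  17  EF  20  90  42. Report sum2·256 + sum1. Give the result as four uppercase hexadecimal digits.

Running sums (mod 255):
  after byte 0 (42): sum1=66, sum2=66
  after byte 1 (17): sum1=89, sum2=155
  after byte 2 (EF): sum1=73, sum2=228
  after byte 3 (20): sum1=105, sum2=78
  after byte 4 (90): sum1=249, sum2=72
  after byte 5 (42): sum1=60, sum2=132
Checksum = sum2·256 + sum1 = 132·256 + 60 = 33852 = 0x843C.

843C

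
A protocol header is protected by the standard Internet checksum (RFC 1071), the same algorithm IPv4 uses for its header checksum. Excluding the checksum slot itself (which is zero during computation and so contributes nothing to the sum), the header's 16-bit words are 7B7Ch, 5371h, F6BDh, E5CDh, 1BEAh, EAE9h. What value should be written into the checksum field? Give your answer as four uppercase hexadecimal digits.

4DB2

One's-complement addition (fold any carry out of bit 15 back into bit 0):
  0x7B7C + 0x5371 = 0x0CEED
  0xCEED + 0xF6BD = 0x1C5AA → wrap carry → 0xC5AB
  0xC5AB + 0xE5CD = 0x1AB78 → wrap carry → 0xAB79
  0xAB79 + 0x1BEA = 0x0C763
  0xC763 + 0xEAE9 = 0x1B24C → wrap carry → 0xB24D
One's-complement sum = 0xB24D.
Checksum = ~0xB24D & 0xFFFF = 0x4DB2.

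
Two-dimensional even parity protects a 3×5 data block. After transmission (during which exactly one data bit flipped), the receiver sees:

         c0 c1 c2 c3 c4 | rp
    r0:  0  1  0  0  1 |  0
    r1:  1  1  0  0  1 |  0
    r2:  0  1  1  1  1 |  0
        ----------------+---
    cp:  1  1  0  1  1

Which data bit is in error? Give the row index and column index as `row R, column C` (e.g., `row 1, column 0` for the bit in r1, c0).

row 1, column 2

Recompute each row's even parity and compare to rp:
  r0: data parity 0, sent rp 0 → ok
  r1: data parity 1, sent rp 0 → mismatch
  r2: data parity 0, sent rp 0 → ok
Recompute each column's even parity and compare to cp:
  c0: data parity 1, sent cp 1 → ok
  c1: data parity 1, sent cp 1 → ok
  c2: data parity 1, sent cp 0 → mismatch
  c3: data parity 1, sent cp 1 → ok
  c4: data parity 1, sent cp 1 → ok
Exactly one row (r1) and one column (c2) fail → the flipped bit is at their intersection.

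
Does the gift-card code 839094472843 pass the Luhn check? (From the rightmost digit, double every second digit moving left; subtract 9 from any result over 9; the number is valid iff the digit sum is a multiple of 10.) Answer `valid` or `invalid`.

From the right, keep odd positions and double even positions (subtract 9 from any doubled value over 9):
  doubled (positions 2,4,...): 8 4 8 9 9 7 → sum 45
  kept (positions 1,3,...): 3 8 7 4 0 3 → sum 25
Total = 70.
70 mod 10 = 0, so the number is valid.

valid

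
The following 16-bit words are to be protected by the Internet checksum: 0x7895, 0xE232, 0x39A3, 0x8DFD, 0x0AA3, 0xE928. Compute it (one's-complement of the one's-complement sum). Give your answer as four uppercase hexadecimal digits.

One's-complement addition (fold any carry out of bit 15 back into bit 0):
  0x7895 + 0xE232 = 0x15AC7 → wrap carry → 0x5AC8
  0x5AC8 + 0x39A3 = 0x0946B
  0x946B + 0x8DFD = 0x12268 → wrap carry → 0x2269
  0x2269 + 0x0AA3 = 0x02D0C
  0x2D0C + 0xE928 = 0x11634 → wrap carry → 0x1635
One's-complement sum = 0x1635.
Checksum = ~0x1635 & 0xFFFF = 0xE9CA.

E9CA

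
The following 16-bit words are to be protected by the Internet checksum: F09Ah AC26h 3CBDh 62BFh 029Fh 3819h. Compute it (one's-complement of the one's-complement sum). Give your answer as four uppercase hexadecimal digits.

8909

One's-complement addition (fold any carry out of bit 15 back into bit 0):
  0xF09A + 0xAC26 = 0x19CC0 → wrap carry → 0x9CC1
  0x9CC1 + 0x3CBD = 0x0D97E
  0xD97E + 0x62BF = 0x13C3D → wrap carry → 0x3C3E
  0x3C3E + 0x029F = 0x03EDD
  0x3EDD + 0x3819 = 0x076F6
One's-complement sum = 0x76F6.
Checksum = ~0x76F6 & 0xFFFF = 0x8909.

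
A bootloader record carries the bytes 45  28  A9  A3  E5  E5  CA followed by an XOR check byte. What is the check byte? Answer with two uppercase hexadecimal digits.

AD

XOR the bytes together:
  start with 0x45
  0x45 ⊕ 0x28 = 0x6D
  0x6D ⊕ 0xA9 = 0xC4
  0xC4 ⊕ 0xA3 = 0x67
  0x67 ⊕ 0xE5 = 0x82
  0x82 ⊕ 0xE5 = 0x67
  0x67 ⊕ 0xCA = 0xAD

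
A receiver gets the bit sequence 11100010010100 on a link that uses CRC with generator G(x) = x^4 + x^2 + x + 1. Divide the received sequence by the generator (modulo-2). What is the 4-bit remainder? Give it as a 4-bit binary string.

0000

Modulo-2 division of 11100010010100 by 10111:
  pos 0: 11100 XOR 10111 = 01011
  pos 1: 10110 XOR 10111 = 00001
  pos 5: 11001 XOR 10111 = 01110
  pos 6: 11100 XOR 10111 = 01011
  pos 7: 10111 XOR 10111 = 00000
Remainder = 0000 (zero — the frame passes the CRC check).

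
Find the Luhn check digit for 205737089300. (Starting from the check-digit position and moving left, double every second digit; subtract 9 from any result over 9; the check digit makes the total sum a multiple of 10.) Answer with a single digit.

Partial digits right→left: 0 0 3 9 8 0 7 3 7 5 0 2
Double every second digit counting from the check-digit position (so the 1st, 3rd, 5th, ... of the partial from the right).
  doubled (with −9 where >9): 0 6 7 5 5 0 → sum 23
  kept as-is: 0 9 0 3 5 2 → sum 19
Total = 23 + 19 = 42.
Check digit = (10 − (42 mod 10)) mod 10 = 8.

8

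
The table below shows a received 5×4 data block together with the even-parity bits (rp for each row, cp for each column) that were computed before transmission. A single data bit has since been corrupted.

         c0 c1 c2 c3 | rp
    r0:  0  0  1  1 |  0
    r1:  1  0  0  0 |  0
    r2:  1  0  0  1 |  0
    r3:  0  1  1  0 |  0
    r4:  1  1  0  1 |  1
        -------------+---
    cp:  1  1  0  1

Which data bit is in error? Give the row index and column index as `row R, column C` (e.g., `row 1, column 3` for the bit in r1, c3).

Recompute each row's even parity and compare to rp:
  r0: data parity 0, sent rp 0 → ok
  r1: data parity 1, sent rp 0 → mismatch
  r2: data parity 0, sent rp 0 → ok
  r3: data parity 0, sent rp 0 → ok
  r4: data parity 1, sent rp 1 → ok
Recompute each column's even parity and compare to cp:
  c0: data parity 1, sent cp 1 → ok
  c1: data parity 0, sent cp 1 → mismatch
  c2: data parity 0, sent cp 0 → ok
  c3: data parity 1, sent cp 1 → ok
Exactly one row (r1) and one column (c1) fail → the flipped bit is at their intersection.

row 1, column 1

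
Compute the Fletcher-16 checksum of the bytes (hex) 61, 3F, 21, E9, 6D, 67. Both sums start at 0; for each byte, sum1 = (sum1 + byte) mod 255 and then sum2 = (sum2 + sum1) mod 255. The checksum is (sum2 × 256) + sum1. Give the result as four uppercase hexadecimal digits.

0980

Running sums (mod 255):
  after byte 0 (61): sum1=97, sum2=97
  after byte 1 (3F): sum1=160, sum2=2
  after byte 2 (21): sum1=193, sum2=195
  after byte 3 (E9): sum1=171, sum2=111
  after byte 4 (6D): sum1=25, sum2=136
  after byte 5 (67): sum1=128, sum2=9
Checksum = sum2·256 + sum1 = 9·256 + 128 = 2432 = 0x0980.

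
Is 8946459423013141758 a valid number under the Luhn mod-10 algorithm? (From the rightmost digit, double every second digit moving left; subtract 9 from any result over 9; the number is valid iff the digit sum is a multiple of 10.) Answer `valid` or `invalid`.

From the right, keep odd positions and double even positions (subtract 9 from any doubled value over 9):
  doubled (positions 2,4,...): 1 2 2 2 6 8 1 3 9 → sum 34
  kept (positions 1,3,...): 8 7 4 3 0 2 9 4 4 8 → sum 49
Total = 83.
83 mod 10 = 3, so the number is invalid.

invalid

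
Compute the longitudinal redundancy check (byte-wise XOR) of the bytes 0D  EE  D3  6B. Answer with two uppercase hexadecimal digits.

5B

XOR the bytes together:
  start with 0x0D
  0x0D ⊕ 0xEE = 0xE3
  0xE3 ⊕ 0xD3 = 0x30
  0x30 ⊕ 0x6B = 0x5B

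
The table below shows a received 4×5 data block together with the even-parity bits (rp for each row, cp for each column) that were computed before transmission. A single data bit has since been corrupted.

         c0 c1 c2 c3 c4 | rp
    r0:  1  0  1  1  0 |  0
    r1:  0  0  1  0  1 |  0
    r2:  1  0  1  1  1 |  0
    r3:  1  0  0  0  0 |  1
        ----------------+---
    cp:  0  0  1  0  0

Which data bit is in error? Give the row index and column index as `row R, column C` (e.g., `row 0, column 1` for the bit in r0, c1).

row 0, column 0

Recompute each row's even parity and compare to rp:
  r0: data parity 1, sent rp 0 → mismatch
  r1: data parity 0, sent rp 0 → ok
  r2: data parity 0, sent rp 0 → ok
  r3: data parity 1, sent rp 1 → ok
Recompute each column's even parity and compare to cp:
  c0: data parity 1, sent cp 0 → mismatch
  c1: data parity 0, sent cp 0 → ok
  c2: data parity 1, sent cp 1 → ok
  c3: data parity 0, sent cp 0 → ok
  c4: data parity 0, sent cp 0 → ok
Exactly one row (r0) and one column (c0) fail → the flipped bit is at their intersection.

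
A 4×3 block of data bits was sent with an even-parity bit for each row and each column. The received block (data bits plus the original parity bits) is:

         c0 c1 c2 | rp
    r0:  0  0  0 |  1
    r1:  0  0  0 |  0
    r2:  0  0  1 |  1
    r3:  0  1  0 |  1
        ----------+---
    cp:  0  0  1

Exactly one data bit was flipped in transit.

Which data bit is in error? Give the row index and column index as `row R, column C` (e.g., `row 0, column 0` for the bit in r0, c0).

Recompute each row's even parity and compare to rp:
  r0: data parity 0, sent rp 1 → mismatch
  r1: data parity 0, sent rp 0 → ok
  r2: data parity 1, sent rp 1 → ok
  r3: data parity 1, sent rp 1 → ok
Recompute each column's even parity and compare to cp:
  c0: data parity 0, sent cp 0 → ok
  c1: data parity 1, sent cp 0 → mismatch
  c2: data parity 1, sent cp 1 → ok
Exactly one row (r0) and one column (c1) fail → the flipped bit is at their intersection.

row 0, column 1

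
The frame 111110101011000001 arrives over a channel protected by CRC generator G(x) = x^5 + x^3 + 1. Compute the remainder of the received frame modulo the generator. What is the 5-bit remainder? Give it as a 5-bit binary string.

Modulo-2 division of 111110101011000001 by 101001:
  pos 0: 111110 XOR 101001 = 010111
  pos 1: 101111 XOR 101001 = 000110
  pos 4: 110010 XOR 101001 = 011011
  pos 5: 110111 XOR 101001 = 011110
  pos 6: 111101 XOR 101001 = 010100
  pos 7: 101000 XOR 101001 = 000001
  pos 12: 100001 XOR 101001 = 001000
Remainder = 01000 (nonzero — an error is detected).

01000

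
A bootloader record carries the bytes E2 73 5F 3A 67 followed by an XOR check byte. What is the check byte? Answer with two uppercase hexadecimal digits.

XOR the bytes together:
  start with 0xE2
  0xE2 ⊕ 0x73 = 0x91
  0x91 ⊕ 0x5F = 0xCE
  0xCE ⊕ 0x3A = 0xF4
  0xF4 ⊕ 0x67 = 0x93

93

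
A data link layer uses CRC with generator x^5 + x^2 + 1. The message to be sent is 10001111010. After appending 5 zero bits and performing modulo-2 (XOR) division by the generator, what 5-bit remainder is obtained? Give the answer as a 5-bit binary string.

10100

Append 5 zeros: 1000111101000000. Divide by 100101 (XOR where the leading bit is 1):
  pos 0: 100011 XOR 100101 = 000110
  pos 3: 110110 XOR 100101 = 010011
  pos 4: 100111 XOR 100101 = 000010
  pos 8: 100000 XOR 100101 = 000101
Remainder (last 5 bits) = 10100. This is the CRC / FCS.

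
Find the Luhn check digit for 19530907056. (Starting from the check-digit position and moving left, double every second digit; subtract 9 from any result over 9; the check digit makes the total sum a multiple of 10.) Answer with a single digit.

1

Partial digits right→left: 6 5 0 7 0 9 0 3 5 9 1
Double every second digit counting from the check-digit position (so the 1st, 3rd, 5th, ... of the partial from the right).
  doubled (with −9 where >9): 3 0 0 0 1 2 → sum 6
  kept as-is: 5 7 9 3 9 → sum 33
Total = 6 + 33 = 39.
Check digit = (10 − (39 mod 10)) mod 10 = 1.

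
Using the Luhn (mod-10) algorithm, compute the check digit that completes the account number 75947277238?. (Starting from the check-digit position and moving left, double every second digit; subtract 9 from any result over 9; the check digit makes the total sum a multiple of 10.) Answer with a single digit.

4

Partial digits right→left: 8 3 2 7 7 2 7 4 9 5 7
Double every second digit counting from the check-digit position (so the 1st, 3rd, 5th, ... of the partial from the right).
  doubled (with −9 where >9): 7 4 5 5 9 5 → sum 35
  kept as-is: 3 7 2 4 5 → sum 21
Total = 35 + 21 = 56.
Check digit = (10 − (56 mod 10)) mod 10 = 4.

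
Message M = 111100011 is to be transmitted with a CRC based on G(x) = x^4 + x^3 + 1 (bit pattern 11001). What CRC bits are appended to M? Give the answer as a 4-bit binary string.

Append 4 zeros: 1111000110000. Divide by 11001 (XOR where the leading bit is 1):
  pos 0: 11110 XOR 11001 = 00111
  pos 2: 11100 XOR 11001 = 00101
  pos 4: 10111 XOR 11001 = 01110
  pos 5: 11100 XOR 11001 = 00101
  pos 7: 10100 XOR 11001 = 01101
  pos 8: 11010 XOR 11001 = 00011
Remainder (last 4 bits) = 0011. This is the CRC / FCS.

0011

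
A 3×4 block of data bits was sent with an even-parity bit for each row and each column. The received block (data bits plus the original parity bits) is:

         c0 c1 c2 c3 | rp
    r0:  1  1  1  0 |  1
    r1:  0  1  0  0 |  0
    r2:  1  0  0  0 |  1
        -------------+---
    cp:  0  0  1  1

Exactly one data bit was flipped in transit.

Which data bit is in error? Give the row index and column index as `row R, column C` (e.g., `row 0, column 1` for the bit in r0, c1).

row 1, column 3

Recompute each row's even parity and compare to rp:
  r0: data parity 1, sent rp 1 → ok
  r1: data parity 1, sent rp 0 → mismatch
  r2: data parity 1, sent rp 1 → ok
Recompute each column's even parity and compare to cp:
  c0: data parity 0, sent cp 0 → ok
  c1: data parity 0, sent cp 0 → ok
  c2: data parity 1, sent cp 1 → ok
  c3: data parity 0, sent cp 1 → mismatch
Exactly one row (r1) and one column (c3) fail → the flipped bit is at their intersection.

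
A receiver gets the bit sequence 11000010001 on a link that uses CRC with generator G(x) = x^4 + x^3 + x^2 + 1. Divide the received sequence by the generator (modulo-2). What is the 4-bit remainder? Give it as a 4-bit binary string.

Modulo-2 division of 11000010001 by 11101:
  pos 0: 11000 XOR 11101 = 00101
  pos 2: 10101 XOR 11101 = 01000
  pos 3: 10000 XOR 11101 = 01101
  pos 4: 11010 XOR 11101 = 00111
  pos 6: 11101 XOR 11101 = 00000
Remainder = 0000 (zero — the frame passes the CRC check).

0000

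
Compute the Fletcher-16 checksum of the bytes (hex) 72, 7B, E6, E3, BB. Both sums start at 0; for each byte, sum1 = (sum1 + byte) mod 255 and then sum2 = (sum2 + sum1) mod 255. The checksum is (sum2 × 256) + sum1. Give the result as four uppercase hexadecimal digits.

6274

Running sums (mod 255):
  after byte 0 (72): sum1=114, sum2=114
  after byte 1 (7B): sum1=237, sum2=96
  after byte 2 (E6): sum1=212, sum2=53
  after byte 3 (E3): sum1=184, sum2=237
  after byte 4 (BB): sum1=116, sum2=98
Checksum = sum2·256 + sum1 = 98·256 + 116 = 25204 = 0x6274.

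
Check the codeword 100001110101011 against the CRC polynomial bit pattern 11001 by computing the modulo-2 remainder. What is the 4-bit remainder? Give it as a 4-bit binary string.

0000

Modulo-2 division of 100001110101011 by 11001:
  pos 0: 10000 XOR 11001 = 01001
  pos 1: 10011 XOR 11001 = 01010
  pos 2: 10101 XOR 11001 = 01100
  pos 3: 11001 XOR 11001 = 00000
  pos 9: 10101 XOR 11001 = 01100
  pos 10: 11001 XOR 11001 = 00000
Remainder = 0000 (zero — the frame passes the CRC check).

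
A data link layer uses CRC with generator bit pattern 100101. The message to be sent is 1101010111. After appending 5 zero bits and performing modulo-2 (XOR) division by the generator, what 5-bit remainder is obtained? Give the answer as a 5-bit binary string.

00111

Append 5 zeros: 110101011100000. Divide by 100101 (XOR where the leading bit is 1):
  pos 0: 110101 XOR 100101 = 010000
  pos 1: 100000 XOR 100101 = 000101
  pos 4: 101111 XOR 100101 = 001010
  pos 6: 101000 XOR 100101 = 001101
  pos 8: 110100 XOR 100101 = 010001
  pos 9: 100010 XOR 100101 = 000111
Remainder (last 5 bits) = 00111. This is the CRC / FCS.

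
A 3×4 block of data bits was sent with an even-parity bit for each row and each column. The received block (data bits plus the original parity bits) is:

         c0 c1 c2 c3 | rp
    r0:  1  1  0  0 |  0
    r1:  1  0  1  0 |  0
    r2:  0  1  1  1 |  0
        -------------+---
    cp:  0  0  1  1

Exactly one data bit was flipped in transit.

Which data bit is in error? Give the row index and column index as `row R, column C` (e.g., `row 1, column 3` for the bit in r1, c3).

Recompute each row's even parity and compare to rp:
  r0: data parity 0, sent rp 0 → ok
  r1: data parity 0, sent rp 0 → ok
  r2: data parity 1, sent rp 0 → mismatch
Recompute each column's even parity and compare to cp:
  c0: data parity 0, sent cp 0 → ok
  c1: data parity 0, sent cp 0 → ok
  c2: data parity 0, sent cp 1 → mismatch
  c3: data parity 1, sent cp 1 → ok
Exactly one row (r2) and one column (c2) fail → the flipped bit is at their intersection.

row 2, column 2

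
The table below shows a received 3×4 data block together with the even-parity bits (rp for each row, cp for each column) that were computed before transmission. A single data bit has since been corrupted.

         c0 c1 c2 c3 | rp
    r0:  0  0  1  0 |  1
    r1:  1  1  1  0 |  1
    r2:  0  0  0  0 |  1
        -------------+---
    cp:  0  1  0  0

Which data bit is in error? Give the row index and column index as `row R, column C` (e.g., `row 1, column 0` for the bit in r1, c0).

row 2, column 0

Recompute each row's even parity and compare to rp:
  r0: data parity 1, sent rp 1 → ok
  r1: data parity 1, sent rp 1 → ok
  r2: data parity 0, sent rp 1 → mismatch
Recompute each column's even parity and compare to cp:
  c0: data parity 1, sent cp 0 → mismatch
  c1: data parity 1, sent cp 1 → ok
  c2: data parity 0, sent cp 0 → ok
  c3: data parity 0, sent cp 0 → ok
Exactly one row (r2) and one column (c0) fail → the flipped bit is at their intersection.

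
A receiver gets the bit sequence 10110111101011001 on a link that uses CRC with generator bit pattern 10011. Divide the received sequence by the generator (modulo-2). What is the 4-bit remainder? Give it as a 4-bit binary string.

0110

Modulo-2 division of 10110111101011001 by 10011:
  pos 0: 10110 XOR 10011 = 00101
  pos 2: 10111 XOR 10011 = 00100
  pos 4: 10011 XOR 10011 = 00000
  pos 10: 10110 XOR 10011 = 00101
  pos 12: 10101 XOR 10011 = 00110
Remainder = 0110 (nonzero — an error is detected).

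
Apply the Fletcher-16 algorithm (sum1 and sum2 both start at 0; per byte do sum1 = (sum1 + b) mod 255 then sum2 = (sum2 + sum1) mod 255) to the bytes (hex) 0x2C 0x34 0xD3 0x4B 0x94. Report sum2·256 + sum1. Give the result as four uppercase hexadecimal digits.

5414

Running sums (mod 255):
  after byte 0 (0x2C): sum1=44, sum2=44
  after byte 1 (0x34): sum1=96, sum2=140
  after byte 2 (0xD3): sum1=52, sum2=192
  after byte 3 (0x4B): sum1=127, sum2=64
  after byte 4 (0x94): sum1=20, sum2=84
Checksum = sum2·256 + sum1 = 84·256 + 20 = 21524 = 0x5414.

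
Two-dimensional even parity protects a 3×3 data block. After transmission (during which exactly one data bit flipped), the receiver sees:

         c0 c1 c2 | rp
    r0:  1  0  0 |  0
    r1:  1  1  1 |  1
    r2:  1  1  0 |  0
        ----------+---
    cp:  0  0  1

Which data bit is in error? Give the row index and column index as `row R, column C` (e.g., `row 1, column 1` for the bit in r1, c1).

row 0, column 0

Recompute each row's even parity and compare to rp:
  r0: data parity 1, sent rp 0 → mismatch
  r1: data parity 1, sent rp 1 → ok
  r2: data parity 0, sent rp 0 → ok
Recompute each column's even parity and compare to cp:
  c0: data parity 1, sent cp 0 → mismatch
  c1: data parity 0, sent cp 0 → ok
  c2: data parity 1, sent cp 1 → ok
Exactly one row (r0) and one column (c0) fail → the flipped bit is at their intersection.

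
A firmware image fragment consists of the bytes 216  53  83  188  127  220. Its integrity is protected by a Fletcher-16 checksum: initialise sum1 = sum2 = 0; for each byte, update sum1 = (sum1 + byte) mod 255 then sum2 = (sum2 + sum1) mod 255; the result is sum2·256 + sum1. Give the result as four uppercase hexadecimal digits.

Running sums (mod 255):
  after byte 0 (216): sum1=216, sum2=216
  after byte 1 (53): sum1=14, sum2=230
  after byte 2 (83): sum1=97, sum2=72
  after byte 3 (188): sum1=30, sum2=102
  after byte 4 (127): sum1=157, sum2=4
  after byte 5 (220): sum1=122, sum2=126
Checksum = sum2·256 + sum1 = 126·256 + 122 = 32378 = 0x7E7A.

7E7A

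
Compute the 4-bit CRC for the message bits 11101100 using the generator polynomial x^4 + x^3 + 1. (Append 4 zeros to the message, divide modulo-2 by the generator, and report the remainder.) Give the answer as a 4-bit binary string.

1010

Append 4 zeros: 111011000000. Divide by 11001 (XOR where the leading bit is 1):
  pos 0: 11101 XOR 11001 = 00100
  pos 2: 10010 XOR 11001 = 01011
  pos 3: 10110 XOR 11001 = 01111
  pos 4: 11110 XOR 11001 = 00111
  pos 6: 11100 XOR 11001 = 00101
Remainder (last 4 bits) = 1010. This is the CRC / FCS.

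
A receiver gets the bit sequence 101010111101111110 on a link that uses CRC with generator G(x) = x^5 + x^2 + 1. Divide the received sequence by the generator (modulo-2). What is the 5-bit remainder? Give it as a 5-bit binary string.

00000

Modulo-2 division of 101010111101111110 by 100101:
  pos 0: 101010 XOR 100101 = 001111
  pos 2: 111111 XOR 100101 = 011010
  pos 3: 110101 XOR 100101 = 010000
  pos 4: 100001 XOR 100101 = 000100
  pos 7: 100011 XOR 100101 = 000110
  pos 10: 110111 XOR 100101 = 010010
  pos 11: 100101 XOR 100101 = 000000
Remainder = 00000 (zero — the frame passes the CRC check).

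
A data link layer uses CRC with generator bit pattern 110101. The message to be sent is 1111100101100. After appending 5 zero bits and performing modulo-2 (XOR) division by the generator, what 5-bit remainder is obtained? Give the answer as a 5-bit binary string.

01010

Append 5 zeros: 111110010110000000. Divide by 110101 (XOR where the leading bit is 1):
  pos 0: 111110 XOR 110101 = 001011
  pos 2: 101101 XOR 110101 = 011000
  pos 3: 110000 XOR 110101 = 000101
  pos 6: 101110 XOR 110101 = 011011
  pos 7: 110110 XOR 110101 = 000011
  pos 11: 110000 XOR 110101 = 000101
Remainder (last 5 bits) = 01010. This is the CRC / FCS.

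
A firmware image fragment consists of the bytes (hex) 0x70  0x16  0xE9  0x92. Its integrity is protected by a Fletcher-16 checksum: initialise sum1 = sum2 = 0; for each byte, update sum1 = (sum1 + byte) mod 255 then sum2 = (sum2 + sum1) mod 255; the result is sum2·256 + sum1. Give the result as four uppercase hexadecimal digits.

6A03

Running sums (mod 255):
  after byte 0 (0x70): sum1=112, sum2=112
  after byte 1 (0x16): sum1=134, sum2=246
  after byte 2 (0xE9): sum1=112, sum2=103
  after byte 3 (0x92): sum1=3, sum2=106
Checksum = sum2·256 + sum1 = 106·256 + 3 = 27139 = 0x6A03.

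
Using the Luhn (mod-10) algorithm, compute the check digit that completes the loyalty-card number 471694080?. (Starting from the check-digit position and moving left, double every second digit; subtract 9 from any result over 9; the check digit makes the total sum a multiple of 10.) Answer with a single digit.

6

Partial digits right→left: 0 8 0 4 9 6 1 7 4
Double every second digit counting from the check-digit position (so the 1st, 3rd, 5th, ... of the partial from the right).
  doubled (with −9 where >9): 0 0 9 2 8 → sum 19
  kept as-is: 8 4 6 7 → sum 25
Total = 19 + 25 = 44.
Check digit = (10 − (44 mod 10)) mod 10 = 6.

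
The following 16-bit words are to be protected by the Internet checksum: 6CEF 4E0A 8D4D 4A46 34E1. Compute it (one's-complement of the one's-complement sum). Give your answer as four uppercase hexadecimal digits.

3891

One's-complement addition (fold any carry out of bit 15 back into bit 0):
  0x6CEF + 0x4E0A = 0x0BAF9
  0xBAF9 + 0x8D4D = 0x14846 → wrap carry → 0x4847
  0x4847 + 0x4A46 = 0x0928D
  0x928D + 0x34E1 = 0x0C76E
One's-complement sum = 0xC76E.
Checksum = ~0xC76E & 0xFFFF = 0x3891.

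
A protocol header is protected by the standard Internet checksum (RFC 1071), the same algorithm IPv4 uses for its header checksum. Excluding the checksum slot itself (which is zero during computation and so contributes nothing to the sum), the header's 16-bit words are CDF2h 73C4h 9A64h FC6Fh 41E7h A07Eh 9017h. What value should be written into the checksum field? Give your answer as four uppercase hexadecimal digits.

One's-complement addition (fold any carry out of bit 15 back into bit 0):
  0xCDF2 + 0x73C4 = 0x141B6 → wrap carry → 0x41B7
  0x41B7 + 0x9A64 = 0x0DC1B
  0xDC1B + 0xFC6F = 0x1D88A → wrap carry → 0xD88B
  0xD88B + 0x41E7 = 0x11A72 → wrap carry → 0x1A73
  0x1A73 + 0xA07E = 0x0BAF1
  0xBAF1 + 0x9017 = 0x14B08 → wrap carry → 0x4B09
One's-complement sum = 0x4B09.
Checksum = ~0x4B09 & 0xFFFF = 0xB4F6.

B4F6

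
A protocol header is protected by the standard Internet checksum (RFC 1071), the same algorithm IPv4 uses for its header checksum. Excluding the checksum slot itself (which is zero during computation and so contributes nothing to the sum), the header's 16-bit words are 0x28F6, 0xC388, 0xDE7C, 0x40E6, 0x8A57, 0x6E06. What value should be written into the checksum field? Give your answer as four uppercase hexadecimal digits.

FBBF

One's-complement addition (fold any carry out of bit 15 back into bit 0):
  0x28F6 + 0xC388 = 0x0EC7E
  0xEC7E + 0xDE7C = 0x1CAFA → wrap carry → 0xCAFB
  0xCAFB + 0x40E6 = 0x10BE1 → wrap carry → 0x0BE2
  0x0BE2 + 0x8A57 = 0x09639
  0x9639 + 0x6E06 = 0x1043F → wrap carry → 0x0440
One's-complement sum = 0x0440.
Checksum = ~0x0440 & 0xFFFF = 0xFBBF.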